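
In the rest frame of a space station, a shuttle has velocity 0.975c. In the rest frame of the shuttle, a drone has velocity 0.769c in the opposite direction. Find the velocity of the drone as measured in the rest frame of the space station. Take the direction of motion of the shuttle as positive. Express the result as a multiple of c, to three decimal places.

With v = 0.975 and u' = -0.769 (in units of c),
u = (u' + v)/(1 + u'v/c²):
u = (-0.769 + 0.975) / (1 + (-0.769)·0.975) = 0.2060/0.2502 = 0.8233
(Galilean addition would give +0.206c.)

+0.823c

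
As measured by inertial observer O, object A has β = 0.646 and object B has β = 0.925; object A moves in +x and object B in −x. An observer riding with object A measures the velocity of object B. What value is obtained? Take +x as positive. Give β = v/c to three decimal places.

β = -0.983

β_A = 0.646, β_B = -0.925.
Transform to A's frame with the inverse velocity-addition law: u' = (u − v)/(1 − uv/c²), taking u = β_B and v = β_A.
u' = (-0.925 − 0.646) / (1 − (0.646)(-0.925)) = -1.5710/1.5976 = -0.9834.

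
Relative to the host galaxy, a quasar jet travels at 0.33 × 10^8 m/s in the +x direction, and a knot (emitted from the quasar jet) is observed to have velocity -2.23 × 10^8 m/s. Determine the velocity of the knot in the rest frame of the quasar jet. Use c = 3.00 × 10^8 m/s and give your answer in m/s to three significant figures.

-2.37 × 10^8 m/s

v = 0.110c, u = -0.743c.
Invert the composition law: u' = (u − v)/(1 − uv/c²).
u' = (-0.743 − 0.110) / (1 − (-0.743)(0.110)) = -0.8533/1.0818 = -0.7888.
u' = -0.7888 × 3.00 × 10^8 m/s.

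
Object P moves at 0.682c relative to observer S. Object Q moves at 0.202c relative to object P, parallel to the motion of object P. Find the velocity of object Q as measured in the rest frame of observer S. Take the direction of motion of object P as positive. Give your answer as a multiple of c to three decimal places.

0.777c

With v = 0.682 and u' = 0.202 (in units of c),
u = (u' + v)/(1 + u'v/c²):
u = (0.202 + 0.682) / (1 + 0.202·0.682) = 0.8840/1.1378 = 0.7770
(Galilean addition would give +0.884c.)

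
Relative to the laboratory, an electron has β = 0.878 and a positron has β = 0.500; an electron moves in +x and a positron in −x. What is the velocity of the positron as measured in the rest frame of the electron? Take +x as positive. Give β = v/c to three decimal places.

β = -0.958

β_A = 0.878, β_B = -0.500.
Transform to A's frame with the inverse velocity-addition law: u' = (u − v)/(1 − uv/c²), taking u = β_B and v = β_A.
u' = (-0.500 − 0.878) / (1 − (0.878)(-0.500)) = -1.3780/1.4390 = -0.9576.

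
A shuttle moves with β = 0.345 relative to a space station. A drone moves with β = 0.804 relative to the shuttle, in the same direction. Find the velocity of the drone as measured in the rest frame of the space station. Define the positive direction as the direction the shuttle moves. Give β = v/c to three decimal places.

β = 0.899

With v = 0.345 and u' = 0.804 (in units of c),
u = (u' + v)/(1 + u'v/c²):
u = (0.804 + 0.345) / (1 + 0.804·0.345) = 1.1490/1.2774 = 0.8995
(Galilean addition would give +1.149c, exceeding c.)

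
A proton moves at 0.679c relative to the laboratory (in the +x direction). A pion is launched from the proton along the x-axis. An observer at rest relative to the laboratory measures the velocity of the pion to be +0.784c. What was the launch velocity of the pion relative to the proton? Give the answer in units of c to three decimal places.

+0.225c

Invert the composition law: u' = (u − v)/(1 − uv/c²).
u' = (0.784 − 0.679) / (1 − (0.784)(0.679)) = 0.1050/0.4677 = 0.2245.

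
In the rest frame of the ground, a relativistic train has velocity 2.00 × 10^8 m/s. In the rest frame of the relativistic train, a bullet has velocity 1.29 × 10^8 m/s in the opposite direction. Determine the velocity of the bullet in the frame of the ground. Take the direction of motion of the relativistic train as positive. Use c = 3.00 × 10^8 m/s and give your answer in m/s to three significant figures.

In units of c (dividing by 3.00 × 10^8 m/s): v = 0.667, u' = -0.430.
u = (u' + v)/(1 + u'v/c²):
u = (-0.430 + 0.667) / (1 + (-0.430)·0.667) = 0.2367/0.7133 = 0.3318
(Galilean addition would give +0.237c.)
Converting back: u = 0.3318 × 3.00 × 10^8 m/s.

+9.95 × 10^7 m/s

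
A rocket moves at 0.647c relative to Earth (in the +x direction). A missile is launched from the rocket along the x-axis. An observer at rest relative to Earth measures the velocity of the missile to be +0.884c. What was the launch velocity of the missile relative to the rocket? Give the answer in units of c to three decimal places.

+0.554c

Invert the composition law: u' = (u − v)/(1 − uv/c²).
u' = (0.884 − 0.647) / (1 − (0.884)(0.647)) = 0.2370/0.4281 = 0.5537.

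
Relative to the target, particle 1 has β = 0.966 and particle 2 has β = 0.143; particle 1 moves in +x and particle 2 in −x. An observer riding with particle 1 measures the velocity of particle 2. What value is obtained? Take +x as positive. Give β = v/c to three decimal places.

β_A = 0.966, β_B = -0.143.
Transform to A's frame with the inverse velocity-addition law: u' = (u − v)/(1 − uv/c²), taking u = β_B and v = β_A.
u' = (-0.143 − 0.966) / (1 − (0.966)(-0.143)) = -1.1090/1.1381 = -0.9744.

β = -0.974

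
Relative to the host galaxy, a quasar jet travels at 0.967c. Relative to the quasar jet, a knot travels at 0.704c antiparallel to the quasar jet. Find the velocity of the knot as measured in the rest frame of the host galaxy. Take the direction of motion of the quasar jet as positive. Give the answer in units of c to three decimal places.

With v = 0.967 and u' = -0.704 (in units of c),
u = (u' + v)/(1 + u'v/c²):
u = (-0.704 + 0.967) / (1 + (-0.704)·0.967) = 0.2630/0.3192 = 0.8239
(Galilean addition would give +0.263c.)

+0.824c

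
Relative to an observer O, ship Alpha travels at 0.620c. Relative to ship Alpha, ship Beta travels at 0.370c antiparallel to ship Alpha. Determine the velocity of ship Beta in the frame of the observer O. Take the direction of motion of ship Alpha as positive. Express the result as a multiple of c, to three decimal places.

With v = 0.620 and u' = -0.370 (in units of c),
u = (u' + v)/(1 + u'v/c²):
u = (-0.370 + 0.620) / (1 + (-0.370)·0.620) = 0.2500/0.7706 = 0.3244

+0.324c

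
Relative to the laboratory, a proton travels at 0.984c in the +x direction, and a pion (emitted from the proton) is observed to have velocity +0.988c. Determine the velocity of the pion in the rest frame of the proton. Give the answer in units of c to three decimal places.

Invert the composition law: u' = (u − v)/(1 − uv/c²).
u' = (0.988 − 0.984) / (1 − (0.988)(0.984)) = 0.0040/0.0278 = 0.1438.

+0.144c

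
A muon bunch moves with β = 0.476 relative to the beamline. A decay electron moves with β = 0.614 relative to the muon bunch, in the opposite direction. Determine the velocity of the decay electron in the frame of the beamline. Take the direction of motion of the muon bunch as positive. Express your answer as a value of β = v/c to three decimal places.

β = -0.195

With v = 0.476 and u' = -0.614 (in units of c),
u = (u' + v)/(1 + u'v/c²):
u = (-0.614 + 0.476) / (1 + (-0.614)·0.476) = -0.1380/0.7077 = -0.1950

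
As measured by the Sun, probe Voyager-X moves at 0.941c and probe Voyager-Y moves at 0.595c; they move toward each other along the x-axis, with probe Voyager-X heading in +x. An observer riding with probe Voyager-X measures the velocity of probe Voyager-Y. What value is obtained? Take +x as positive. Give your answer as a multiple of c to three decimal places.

β_A = 0.941, β_B = -0.595.
Transform to A's frame with the inverse velocity-addition law: u' = (u − v)/(1 − uv/c²), taking u = β_B and v = β_A.
u' = (-0.595 − 0.941) / (1 − (0.941)(-0.595)) = -1.5360/1.5599 = -0.9847.

-0.985c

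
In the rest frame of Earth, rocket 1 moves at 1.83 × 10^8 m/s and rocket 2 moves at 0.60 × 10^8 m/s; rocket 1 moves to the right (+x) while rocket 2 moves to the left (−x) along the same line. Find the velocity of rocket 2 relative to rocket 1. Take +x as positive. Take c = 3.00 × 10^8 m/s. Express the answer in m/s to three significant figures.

β_A = 0.610, β_B = -0.200 (dividing each by c = 3.00 × 10^8 m/s).
Transform to A's frame with the inverse velocity-addition law: u' = (u − v)/(1 − uv/c²), taking u = β_B and v = β_A.
u' = (-0.200 − 0.610) / (1 − (0.610)(-0.200)) = -0.8100/1.1220 = -0.7219.
u' = -0.7219 × 3.00 × 10^8 m/s.

-2.17 × 10^8 m/s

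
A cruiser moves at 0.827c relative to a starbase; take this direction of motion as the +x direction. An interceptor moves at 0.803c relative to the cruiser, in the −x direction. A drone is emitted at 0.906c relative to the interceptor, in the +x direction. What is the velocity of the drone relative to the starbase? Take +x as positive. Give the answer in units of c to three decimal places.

Apply u = (u' + v)/(1 + u'v/c²) successively, working outward toward the starbase.
Start: velocity of the cruiser relative to the starbase = 0.8270c.
Compose with the interceptor (u' = -0.803 in the cruiser frame): u_1 = (-0.803 + 0.827) / (1 + (-0.803)·0.827) = 0.0240/0.3359 = 0.0714.
Compose with the drone (u' = 0.906 in the interceptor frame): u_2 = (0.906 + 0.071) / (1 + 0.906·0.071) = 0.9774/1.0647 = 0.9180.

+0.918c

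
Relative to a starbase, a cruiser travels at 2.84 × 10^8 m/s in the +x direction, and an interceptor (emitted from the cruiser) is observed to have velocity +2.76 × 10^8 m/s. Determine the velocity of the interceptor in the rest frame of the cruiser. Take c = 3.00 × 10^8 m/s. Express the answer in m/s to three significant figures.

-6.20 × 10^7 m/s

v = 0.947c, u = 0.920c.
Invert the composition law: u' = (u − v)/(1 − uv/c²).
u' = (0.920 − 0.947) / (1 − (0.920)(0.947)) = -0.0267/0.1291 = -0.2066.
u' = -0.2066 × 3.00 × 10^8 m/s.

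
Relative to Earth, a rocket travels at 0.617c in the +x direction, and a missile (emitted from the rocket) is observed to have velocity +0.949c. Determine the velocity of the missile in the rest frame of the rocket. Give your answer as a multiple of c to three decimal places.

+0.801c

Invert the composition law: u' = (u − v)/(1 − uv/c²).
u' = (0.949 − 0.617) / (1 − (0.949)(0.617)) = 0.3320/0.4145 = 0.8010.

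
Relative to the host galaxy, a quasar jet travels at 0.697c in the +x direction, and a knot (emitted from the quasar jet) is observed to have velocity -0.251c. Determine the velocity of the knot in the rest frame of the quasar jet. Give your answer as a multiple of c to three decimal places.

-0.807c

Invert the composition law: u' = (u − v)/(1 − uv/c²).
u' = (-0.251 − 0.697) / (1 − (-0.251)(0.697)) = -0.9480/1.1749 = -0.8068.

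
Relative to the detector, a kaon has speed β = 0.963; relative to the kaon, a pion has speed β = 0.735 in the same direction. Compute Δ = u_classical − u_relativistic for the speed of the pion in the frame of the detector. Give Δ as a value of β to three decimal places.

Δ = 0.704

Galilean: u_cl = 0.735 + 0.963 = 1.6980.
Relativistic: u_rel = (0.735 + 0.963) / (1 + 0.735·0.963) = 1.6980/1.7078 = 0.9943.
Δ = 1.6980 − 0.9943 = 0.7037.
(The classical prediction exceeds c; the relativistic result does not.)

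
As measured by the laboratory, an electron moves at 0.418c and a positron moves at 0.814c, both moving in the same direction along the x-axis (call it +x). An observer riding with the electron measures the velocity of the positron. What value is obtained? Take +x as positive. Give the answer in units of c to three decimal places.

+0.600c

β_A = 0.418, β_B = 0.814.
Transform to A's frame with the inverse velocity-addition law: u' = (u − v)/(1 − uv/c²), taking u = β_B and v = β_A.
u' = (0.814 − 0.418) / (1 − (0.418)(0.814)) = 0.3960/0.6597 = 0.6002.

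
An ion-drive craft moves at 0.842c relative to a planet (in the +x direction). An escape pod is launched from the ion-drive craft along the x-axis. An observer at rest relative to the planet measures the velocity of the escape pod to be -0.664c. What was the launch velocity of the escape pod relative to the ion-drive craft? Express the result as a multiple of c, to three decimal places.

Invert the composition law: u' = (u − v)/(1 − uv/c²).
u' = (-0.664 − 0.842) / (1 − (-0.664)(0.842)) = -1.5060/1.5591 = -0.9659.

-0.966c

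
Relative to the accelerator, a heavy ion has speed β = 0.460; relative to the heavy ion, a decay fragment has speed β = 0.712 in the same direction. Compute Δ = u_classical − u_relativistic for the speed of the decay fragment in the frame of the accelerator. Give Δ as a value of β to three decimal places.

Δ = 0.289

Galilean: u_cl = 0.712 + 0.460 = 1.1720.
Relativistic: u_rel = (0.712 + 0.460) / (1 + 0.712·0.460) = 1.1720/1.3275 = 0.8828.
Δ = 1.1720 − 0.8828 = 0.2892.
(The classical prediction exceeds c; the relativistic result does not.)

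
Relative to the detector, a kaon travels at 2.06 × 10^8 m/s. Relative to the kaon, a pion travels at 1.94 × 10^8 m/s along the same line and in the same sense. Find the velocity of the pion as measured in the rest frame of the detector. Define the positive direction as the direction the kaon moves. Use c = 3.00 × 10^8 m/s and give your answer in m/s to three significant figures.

In units of c (dividing by 3.00 × 10^8 m/s): v = 0.687, u' = 0.647.
u = (u' + v)/(1 + u'v/c²):
u = (0.647 + 0.687) / (1 + 0.647·0.687) = 1.3333/1.4440 = 0.9233
(Galilean addition would give +1.333c, exceeding c.)
Converting back: u = 0.9233 × 3.00 × 10^8 m/s.

2.77 × 10^8 m/s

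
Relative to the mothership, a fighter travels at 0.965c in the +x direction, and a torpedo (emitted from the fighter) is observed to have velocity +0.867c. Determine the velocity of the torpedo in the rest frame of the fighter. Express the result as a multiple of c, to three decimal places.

-0.600c

Invert the composition law: u' = (u − v)/(1 − uv/c²).
u' = (0.867 − 0.965) / (1 − (0.867)(0.965)) = -0.0980/0.1633 = -0.6000.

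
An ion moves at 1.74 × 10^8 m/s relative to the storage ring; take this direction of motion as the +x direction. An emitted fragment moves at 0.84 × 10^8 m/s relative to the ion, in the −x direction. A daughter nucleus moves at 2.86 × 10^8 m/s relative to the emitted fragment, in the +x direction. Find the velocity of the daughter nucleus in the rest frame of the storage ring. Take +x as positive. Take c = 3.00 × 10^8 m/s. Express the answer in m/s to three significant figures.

+2.93 × 10^8 m/s

Apply u = (u' + v)/(1 + u'v/c²) successively, working outward toward the storage ring.
(Dividing each given speed by c = 3.00 × 10^8 m/s to work in units of c.)
Start: velocity of the ion relative to the storage ring = 0.5800c.
Compose with the emitted fragment (u' = -0.280 in the ion frame): u_1 = (-0.280 + 0.580) / (1 + (-0.280)·0.580) = 0.3000/0.8376 = 0.3582.
Compose with the daughter nucleus (u' = 0.953 in the emitted fragment frame): u_2 = (0.953 + 0.358) / (1 + 0.953·0.358) = 1.3115/1.3415 = 0.9777.
So u = 0.9777 × 3.00 × 10^8 m/s.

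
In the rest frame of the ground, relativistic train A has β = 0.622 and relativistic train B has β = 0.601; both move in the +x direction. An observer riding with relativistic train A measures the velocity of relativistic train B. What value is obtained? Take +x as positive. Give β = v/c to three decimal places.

β = -0.034

β_A = 0.622, β_B = 0.601.
Transform to A's frame with the inverse velocity-addition law: u' = (u − v)/(1 − uv/c²), taking u = β_B and v = β_A.
u' = (0.601 − 0.622) / (1 − (0.622)(0.601)) = -0.0210/0.6262 = -0.0335.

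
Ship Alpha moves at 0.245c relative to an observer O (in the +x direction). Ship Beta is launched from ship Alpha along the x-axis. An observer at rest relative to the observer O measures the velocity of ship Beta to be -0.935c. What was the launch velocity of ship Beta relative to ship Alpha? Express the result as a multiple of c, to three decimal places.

Invert the composition law: u' = (u − v)/(1 − uv/c²).
u' = (-0.935 − 0.245) / (1 − (-0.935)(0.245)) = -1.1800/1.2291 = -0.9601.

-0.960c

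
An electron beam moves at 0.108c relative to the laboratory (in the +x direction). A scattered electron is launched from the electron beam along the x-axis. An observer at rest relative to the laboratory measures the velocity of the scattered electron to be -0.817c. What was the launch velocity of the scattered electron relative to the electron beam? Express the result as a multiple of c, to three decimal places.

-0.850c

Invert the composition law: u' = (u − v)/(1 − uv/c²).
u' = (-0.817 − 0.108) / (1 − (-0.817)(0.108)) = -0.9250/1.0882 = -0.8500.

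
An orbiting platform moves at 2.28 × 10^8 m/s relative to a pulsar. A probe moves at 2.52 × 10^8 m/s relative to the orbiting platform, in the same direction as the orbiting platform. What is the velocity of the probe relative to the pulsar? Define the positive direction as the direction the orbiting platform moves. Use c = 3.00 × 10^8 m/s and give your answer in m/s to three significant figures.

In units of c (dividing by 3.00 × 10^8 m/s): v = 0.760, u' = 0.840.
u = (u' + v)/(1 + u'v/c²):
u = (0.840 + 0.760) / (1 + 0.840·0.760) = 1.6000/1.6384 = 0.9766
Converting back: u = 0.9766 × 3.00 × 10^8 m/s.

2.93 × 10^8 m/s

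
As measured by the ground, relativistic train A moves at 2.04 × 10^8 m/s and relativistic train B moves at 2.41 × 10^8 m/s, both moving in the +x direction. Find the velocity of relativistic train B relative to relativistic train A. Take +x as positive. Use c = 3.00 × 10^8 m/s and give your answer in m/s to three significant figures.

β_A = 0.680, β_B = 0.803 (dividing each by c = 3.00 × 10^8 m/s).
Transform to A's frame with the inverse velocity-addition law: u' = (u − v)/(1 − uv/c²), taking u = β_B and v = β_A.
u' = (0.803 − 0.680) / (1 − (0.680)(0.803)) = 0.1233/0.4537 = 0.2718.
u' = 0.2718 × 3.00 × 10^8 m/s.

+8.15 × 10^7 m/s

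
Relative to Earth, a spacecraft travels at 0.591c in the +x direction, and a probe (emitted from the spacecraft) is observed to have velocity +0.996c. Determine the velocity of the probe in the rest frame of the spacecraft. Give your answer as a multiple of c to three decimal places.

+0.985c

Invert the composition law: u' = (u − v)/(1 − uv/c²).
u' = (0.996 − 0.591) / (1 − (0.996)(0.591)) = 0.4050/0.4114 = 0.9845.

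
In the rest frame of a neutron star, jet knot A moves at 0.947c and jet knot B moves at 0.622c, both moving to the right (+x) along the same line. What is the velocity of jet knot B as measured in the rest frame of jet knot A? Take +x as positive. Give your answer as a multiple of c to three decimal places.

-0.791c

β_A = 0.947, β_B = 0.622.
Transform to A's frame with the inverse velocity-addition law: u' = (u − v)/(1 − uv/c²), taking u = β_B and v = β_A.
u' = (0.622 − 0.947) / (1 − (0.947)(0.622)) = -0.3250/0.4110 = -0.7908.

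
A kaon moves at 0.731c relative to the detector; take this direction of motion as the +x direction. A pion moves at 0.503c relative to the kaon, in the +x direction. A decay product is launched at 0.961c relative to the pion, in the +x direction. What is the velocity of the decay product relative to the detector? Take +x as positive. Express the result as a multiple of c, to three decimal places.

0.998c

Apply u = (u' + v)/(1 + u'v/c²) successively, working outward toward the detector.
Start: velocity of the kaon relative to the detector = 0.7310c.
Compose with the pion (u' = 0.503 in the kaon frame): u_1 = (0.503 + 0.731) / (1 + 0.503·0.731) = 1.2340/1.3677 = 0.9022.
Compose with the decay product (u' = 0.961 in the pion frame): u_2 = (0.961 + 0.902) / (1 + 0.961·0.902) = 1.8632/1.8671 = 0.9980.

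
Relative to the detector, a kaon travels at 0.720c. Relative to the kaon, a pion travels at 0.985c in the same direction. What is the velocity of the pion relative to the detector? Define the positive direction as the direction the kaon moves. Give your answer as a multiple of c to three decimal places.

0.998c

With v = 0.720 and u' = 0.985 (in units of c),
u = (u' + v)/(1 + u'v/c²):
u = (0.985 + 0.720) / (1 + 0.985·0.720) = 1.7050/1.7092 = 0.9975
(Galilean addition would give +1.705c, exceeding c.)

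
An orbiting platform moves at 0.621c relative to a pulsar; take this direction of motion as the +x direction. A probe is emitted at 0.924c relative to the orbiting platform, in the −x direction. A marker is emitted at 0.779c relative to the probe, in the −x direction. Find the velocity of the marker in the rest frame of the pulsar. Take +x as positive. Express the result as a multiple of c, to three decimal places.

Apply u = (u' + v)/(1 + u'v/c²) successively, working outward toward the pulsar.
Start: velocity of the orbiting platform relative to the pulsar = 0.6210c.
Compose with the probe (u' = -0.924 in the orbiting platform frame): u_1 = (-0.924 + 0.621) / (1 + (-0.924)·0.621) = -0.3030/0.4262 = -0.7109.
Compose with the marker (u' = -0.779 in the probe frame): u_2 = (-0.779 + (-0.711)) / (1 + (-0.779)·(-0.711)) = -1.4899/1.5538 = -0.9589.

-0.959c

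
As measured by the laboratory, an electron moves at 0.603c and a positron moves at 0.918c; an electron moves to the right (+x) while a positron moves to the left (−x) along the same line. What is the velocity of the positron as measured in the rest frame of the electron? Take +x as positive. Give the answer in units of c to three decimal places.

β_A = 0.603, β_B = -0.918.
Transform to A's frame with the inverse velocity-addition law: u' = (u − v)/(1 − uv/c²), taking u = β_B and v = β_A.
u' = (-0.918 − 0.603) / (1 − (0.603)(-0.918)) = -1.5210/1.5536 = -0.9790.

-0.979c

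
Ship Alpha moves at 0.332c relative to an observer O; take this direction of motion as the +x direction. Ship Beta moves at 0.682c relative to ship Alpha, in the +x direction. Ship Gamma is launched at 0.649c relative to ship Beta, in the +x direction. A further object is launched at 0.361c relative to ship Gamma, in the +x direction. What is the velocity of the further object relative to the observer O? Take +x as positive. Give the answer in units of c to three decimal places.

0.981c

Apply u = (u' + v)/(1 + u'v/c²) successively, working outward toward the observer O.
Start: velocity of ship Alpha relative to the observer O = 0.3320c.
Compose with ship Beta (u' = 0.682 in ship Alpha frame): u_1 = (0.682 + 0.332) / (1 + 0.682·0.332) = 1.0140/1.2264 = 0.8268.
Compose with ship Gamma (u' = 0.649 in ship Beta frame): u_2 = (0.649 + 0.827) / (1 + 0.649·0.827) = 1.4758/1.5366 = 0.9604.
Compose with the further object (u' = 0.361 in ship Gamma frame): u_3 = (0.361 + 0.960) / (1 + 0.361·0.960) = 1.3214/1.3467 = 0.9812.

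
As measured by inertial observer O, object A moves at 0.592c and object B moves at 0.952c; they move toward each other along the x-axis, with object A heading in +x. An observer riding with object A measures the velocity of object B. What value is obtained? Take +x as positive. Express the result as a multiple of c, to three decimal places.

β_A = 0.592, β_B = -0.952.
Transform to A's frame with the inverse velocity-addition law: u' = (u − v)/(1 − uv/c²), taking u = β_B and v = β_A.
u' = (-0.952 − 0.592) / (1 − (0.592)(-0.952)) = -1.5440/1.5636 = -0.9875.

-0.987c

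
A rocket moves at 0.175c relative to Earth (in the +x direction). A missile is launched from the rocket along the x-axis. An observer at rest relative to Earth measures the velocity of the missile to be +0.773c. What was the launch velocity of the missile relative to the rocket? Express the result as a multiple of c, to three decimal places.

Invert the composition law: u' = (u − v)/(1 − uv/c²).
u' = (0.773 − 0.175) / (1 − (0.773)(0.175)) = 0.5980/0.8647 = 0.6915.

+0.692c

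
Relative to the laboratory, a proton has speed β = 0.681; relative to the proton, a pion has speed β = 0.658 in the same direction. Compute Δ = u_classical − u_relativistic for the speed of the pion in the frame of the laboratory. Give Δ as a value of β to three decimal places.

Galilean: u_cl = 0.658 + 0.681 = 1.3390.
Relativistic: u_rel = (0.658 + 0.681) / (1 + 0.658·0.681) = 1.3390/1.4481 = 0.9247.
Δ = 1.3390 − 0.9247 = 0.4143.
(The classical prediction exceeds c; the relativistic result does not.)

Δ = 0.414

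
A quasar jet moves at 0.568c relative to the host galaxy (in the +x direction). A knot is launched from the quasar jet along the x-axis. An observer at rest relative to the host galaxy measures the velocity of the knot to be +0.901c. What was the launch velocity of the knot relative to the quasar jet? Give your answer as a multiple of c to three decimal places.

+0.682c

Invert the composition law: u' = (u − v)/(1 − uv/c²).
u' = (0.901 − 0.568) / (1 − (0.901)(0.568)) = 0.3330/0.4882 = 0.6821.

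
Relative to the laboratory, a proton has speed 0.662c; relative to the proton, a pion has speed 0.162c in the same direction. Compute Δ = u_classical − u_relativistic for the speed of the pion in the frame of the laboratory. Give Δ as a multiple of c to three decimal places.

Δ = 0.080c

Galilean: u_cl = 0.162 + 0.662 = 0.8240.
Relativistic: u_rel = (0.162 + 0.662) / (1 + 0.162·0.662) = 0.8240/1.1072 = 0.7442.
Δ = 0.8240 − 0.7442 = 0.0798.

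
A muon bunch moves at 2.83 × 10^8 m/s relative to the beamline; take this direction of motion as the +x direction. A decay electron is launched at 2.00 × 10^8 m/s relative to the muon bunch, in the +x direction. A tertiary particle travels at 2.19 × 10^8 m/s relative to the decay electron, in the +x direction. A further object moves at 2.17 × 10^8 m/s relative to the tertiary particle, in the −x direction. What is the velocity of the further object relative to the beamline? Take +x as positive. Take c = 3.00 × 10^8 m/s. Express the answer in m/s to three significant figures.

+2.97 × 10^8 m/s

Apply u = (u' + v)/(1 + u'v/c²) successively, working outward toward the beamline.
(Dividing each given speed by c = 3.00 × 10^8 m/s to work in units of c.)
Start: velocity of the muon bunch relative to the beamline = 0.9433c.
Compose with the decay electron (u' = 0.667 in the muon bunch frame): u_1 = (0.667 + 0.943) / (1 + 0.667·0.943) = 1.6100/1.6289 = 0.9884.
Compose with the tertiary particle (u' = 0.730 in the decay electron frame): u_2 = (0.730 + 0.988) / (1 + 0.730·0.988) = 1.7184/1.7215 = 0.9982.
Compose with the further object (u' = -0.723 in the tertiary particle frame): u_3 = (-0.723 + 0.998) / (1 + (-0.723)·0.998) = 0.2748/0.2780 = 0.9887.
So u = 0.9887 × 3.00 × 10^8 m/s.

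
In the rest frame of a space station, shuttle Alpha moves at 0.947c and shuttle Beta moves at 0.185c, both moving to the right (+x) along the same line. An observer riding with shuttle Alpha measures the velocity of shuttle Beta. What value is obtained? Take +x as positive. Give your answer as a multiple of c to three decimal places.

-0.924c

β_A = 0.947, β_B = 0.185.
Transform to A's frame with the inverse velocity-addition law: u' = (u − v)/(1 − uv/c²), taking u = β_B and v = β_A.
u' = (0.185 − 0.947) / (1 − (0.947)(0.185)) = -0.7620/0.8248 = -0.9239.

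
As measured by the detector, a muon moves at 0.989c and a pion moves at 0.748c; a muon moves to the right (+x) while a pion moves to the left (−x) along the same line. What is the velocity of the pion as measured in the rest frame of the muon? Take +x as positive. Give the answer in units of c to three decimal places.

β_A = 0.989, β_B = -0.748.
Transform to A's frame with the inverse velocity-addition law: u' = (u − v)/(1 − uv/c²), taking u = β_B and v = β_A.
u' = (-0.748 − 0.989) / (1 − (0.989)(-0.748)) = -1.7370/1.7398 = -0.9984.

-0.998c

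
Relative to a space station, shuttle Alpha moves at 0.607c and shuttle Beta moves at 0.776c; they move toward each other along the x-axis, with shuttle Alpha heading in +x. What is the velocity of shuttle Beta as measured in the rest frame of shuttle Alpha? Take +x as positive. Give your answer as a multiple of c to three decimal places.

-0.940c

β_A = 0.607, β_B = -0.776.
Transform to A's frame with the inverse velocity-addition law: u' = (u − v)/(1 − uv/c²), taking u = β_B and v = β_A.
u' = (-0.776 − 0.607) / (1 − (0.607)(-0.776)) = -1.3830/1.4710 = -0.9402.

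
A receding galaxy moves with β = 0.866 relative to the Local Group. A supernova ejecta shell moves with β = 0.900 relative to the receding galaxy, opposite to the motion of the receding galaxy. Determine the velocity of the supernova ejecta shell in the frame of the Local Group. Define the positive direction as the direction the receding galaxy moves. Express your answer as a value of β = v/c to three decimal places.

With v = 0.866 and u' = -0.900 (in units of c),
u = (u' + v)/(1 + u'v/c²):
u = (-0.900 + 0.866) / (1 + (-0.900)·0.866) = -0.0340/0.2206 = -0.1541

β = -0.154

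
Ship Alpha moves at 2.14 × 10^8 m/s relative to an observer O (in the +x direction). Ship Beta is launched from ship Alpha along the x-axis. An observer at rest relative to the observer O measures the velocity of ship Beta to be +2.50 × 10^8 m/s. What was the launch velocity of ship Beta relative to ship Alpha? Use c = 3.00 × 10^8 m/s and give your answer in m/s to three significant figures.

+8.88 × 10^7 m/s

v = 0.713c, u = 0.833c.
Invert the composition law: u' = (u − v)/(1 − uv/c²).
u' = (0.833 − 0.713) / (1 − (0.833)(0.713)) = 0.1200/0.4056 = 0.2959.
u' = 0.2959 × 3.00 × 10^8 m/s.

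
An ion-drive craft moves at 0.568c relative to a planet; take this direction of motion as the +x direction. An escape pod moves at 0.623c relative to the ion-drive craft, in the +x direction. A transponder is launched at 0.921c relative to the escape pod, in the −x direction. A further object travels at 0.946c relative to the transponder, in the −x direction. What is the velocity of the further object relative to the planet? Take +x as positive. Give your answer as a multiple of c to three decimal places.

Apply u = (u' + v)/(1 + u'v/c²) successively, working outward toward the planet.
Start: velocity of the ion-drive craft relative to the planet = 0.5680c.
Compose with the escape pod (u' = 0.623 in the ion-drive craft frame): u_1 = (0.623 + 0.568) / (1 + 0.623·0.568) = 1.1910/1.3539 = 0.8797.
Compose with the transponder (u' = -0.921 in the escape pod frame): u_2 = (-0.921 + 0.880) / (1 + (-0.921)·0.880) = -0.0413/0.1898 = -0.2176.
Compose with the further object (u' = -0.946 in the transponder frame): u_3 = (-0.946 + (-0.218)) / (1 + (-0.946)·(-0.218)) = -1.1636/1.2058 = -0.9650.

-0.965c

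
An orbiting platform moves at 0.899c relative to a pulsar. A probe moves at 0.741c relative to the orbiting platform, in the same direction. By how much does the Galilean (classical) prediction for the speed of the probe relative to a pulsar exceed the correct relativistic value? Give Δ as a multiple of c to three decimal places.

Δ = 0.656c

Galilean: u_cl = 0.741 + 0.899 = 1.6400.
Relativistic: u_rel = (0.741 + 0.899) / (1 + 0.741·0.899) = 1.6400/1.6662 = 0.9843.
Δ = 1.6400 − 0.9843 = 0.6557.
(The classical prediction exceeds c; the relativistic result does not.)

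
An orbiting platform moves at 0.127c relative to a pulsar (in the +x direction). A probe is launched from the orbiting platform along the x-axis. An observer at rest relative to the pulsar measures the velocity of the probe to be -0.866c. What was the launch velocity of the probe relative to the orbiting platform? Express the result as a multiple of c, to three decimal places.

-0.895c

Invert the composition law: u' = (u − v)/(1 − uv/c²).
u' = (-0.866 − 0.127) / (1 − (-0.866)(0.127)) = -0.9930/1.1100 = -0.8946.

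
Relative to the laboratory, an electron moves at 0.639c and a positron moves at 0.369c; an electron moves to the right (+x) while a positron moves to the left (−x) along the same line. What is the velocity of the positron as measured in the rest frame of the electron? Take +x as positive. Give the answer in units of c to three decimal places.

β_A = 0.639, β_B = -0.369.
Transform to A's frame with the inverse velocity-addition law: u' = (u − v)/(1 − uv/c²), taking u = β_B and v = β_A.
u' = (-0.369 − 0.639) / (1 − (0.639)(-0.369)) = -1.0080/1.2358 = -0.8157.

-0.816c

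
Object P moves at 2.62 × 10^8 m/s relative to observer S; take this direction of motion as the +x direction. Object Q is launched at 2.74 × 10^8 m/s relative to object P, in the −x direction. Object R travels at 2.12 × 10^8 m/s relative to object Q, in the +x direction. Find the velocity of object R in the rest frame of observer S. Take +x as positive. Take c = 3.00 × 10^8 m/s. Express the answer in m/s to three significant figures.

+1.77 × 10^8 m/s

Apply u = (u' + v)/(1 + u'v/c²) successively, working outward toward observer S.
(Dividing each given speed by c = 3.00 × 10^8 m/s to work in units of c.)
Start: velocity of object P relative to observer S = 0.8733c.
Compose with object Q (u' = -0.913 in object P frame): u_1 = (-0.913 + 0.873) / (1 + (-0.913)·0.873) = -0.0400/0.2024 = -0.1977.
Compose with object R (u' = 0.707 in object Q frame): u_2 = (0.707 + (-0.198)) / (1 + 0.707·(-0.198)) = 0.5090/0.8603 = 0.5916.
So u = 0.5916 × 3.00 × 10^8 m/s.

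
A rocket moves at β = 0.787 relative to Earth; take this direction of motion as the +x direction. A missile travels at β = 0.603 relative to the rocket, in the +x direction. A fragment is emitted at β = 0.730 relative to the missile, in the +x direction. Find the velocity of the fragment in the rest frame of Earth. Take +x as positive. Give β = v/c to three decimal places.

Apply u = (u' + v)/(1 + u'v/c²) successively, working outward toward Earth.
Start: velocity of the rocket relative to Earth = 0.7870c.
Compose with the missile (u' = 0.603 in the rocket frame): u_1 = (0.603 + 0.787) / (1 + 0.603·0.787) = 1.3900/1.4746 = 0.9427.
Compose with the fragment (u' = 0.730 in the missile frame): u_2 = (0.730 + 0.943) / (1 + 0.730·0.943) = 1.6727/1.6881 = 0.9908.

β = 0.991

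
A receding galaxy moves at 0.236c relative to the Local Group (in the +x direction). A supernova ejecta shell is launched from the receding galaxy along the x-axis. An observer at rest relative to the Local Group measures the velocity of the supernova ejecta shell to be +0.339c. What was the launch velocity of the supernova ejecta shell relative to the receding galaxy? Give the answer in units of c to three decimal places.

Invert the composition law: u' = (u − v)/(1 − uv/c²).
u' = (0.339 − 0.236) / (1 − (0.339)(0.236)) = 0.1030/0.9200 = 0.1120.

+0.112c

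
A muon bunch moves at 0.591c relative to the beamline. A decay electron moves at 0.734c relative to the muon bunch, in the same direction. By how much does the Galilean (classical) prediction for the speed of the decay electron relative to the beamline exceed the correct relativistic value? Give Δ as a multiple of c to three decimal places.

Δ = 0.401c

Galilean: u_cl = 0.734 + 0.591 = 1.3250.
Relativistic: u_rel = (0.734 + 0.591) / (1 + 0.734·0.591) = 1.3250/1.4338 = 0.9241.
Δ = 1.3250 − 0.9241 = 0.4009.
(The classical prediction exceeds c; the relativistic result does not.)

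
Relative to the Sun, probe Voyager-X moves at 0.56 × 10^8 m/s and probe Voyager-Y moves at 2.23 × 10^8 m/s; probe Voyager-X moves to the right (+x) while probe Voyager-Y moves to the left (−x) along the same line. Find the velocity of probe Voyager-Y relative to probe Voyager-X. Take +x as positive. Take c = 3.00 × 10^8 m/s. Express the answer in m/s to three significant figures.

-2.45 × 10^8 m/s

β_A = 0.187, β_B = -0.743 (dividing each by c = 3.00 × 10^8 m/s).
Transform to A's frame with the inverse velocity-addition law: u' = (u − v)/(1 − uv/c²), taking u = β_B and v = β_A.
u' = (-0.743 − 0.187) / (1 − (0.187)(-0.743)) = -0.9300/1.1388 = -0.8167.
u' = -0.8167 × 3.00 × 10^8 m/s.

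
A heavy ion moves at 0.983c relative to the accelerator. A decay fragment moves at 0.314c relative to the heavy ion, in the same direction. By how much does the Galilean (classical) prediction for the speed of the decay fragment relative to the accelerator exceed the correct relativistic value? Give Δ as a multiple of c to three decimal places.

Galilean: u_cl = 0.314 + 0.983 = 1.2970.
Relativistic: u_rel = (0.314 + 0.983) / (1 + 0.314·0.983) = 1.2970/1.3087 = 0.9911.
Δ = 1.2970 − 0.9911 = 0.3059.
(The classical prediction exceeds c; the relativistic result does not.)

Δ = 0.306c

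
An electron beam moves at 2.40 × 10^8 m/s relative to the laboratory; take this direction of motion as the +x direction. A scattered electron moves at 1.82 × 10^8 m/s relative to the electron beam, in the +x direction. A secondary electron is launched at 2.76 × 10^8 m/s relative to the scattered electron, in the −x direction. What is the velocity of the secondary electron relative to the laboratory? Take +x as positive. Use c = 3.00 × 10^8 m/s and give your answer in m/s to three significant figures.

Apply u = (u' + v)/(1 + u'v/c²) successively, working outward toward the laboratory.
(Dividing each given speed by c = 3.00 × 10^8 m/s to work in units of c.)
Start: velocity of the electron beam relative to the laboratory = 0.8000c.
Compose with the scattered electron (u' = 0.607 in the electron beam frame): u_1 = (0.607 + 0.800) / (1 + 0.607·0.800) = 1.4067/1.4853 = 0.9470.
Compose with the secondary electron (u' = -0.920 in the scattered electron frame): u_2 = (-0.920 + 0.947) / (1 + (-0.920)·0.947) = 0.0270/0.1287 = 0.2100.
So u = 0.2100 × 3.00 × 10^8 m/s.

+6.30 × 10^7 m/s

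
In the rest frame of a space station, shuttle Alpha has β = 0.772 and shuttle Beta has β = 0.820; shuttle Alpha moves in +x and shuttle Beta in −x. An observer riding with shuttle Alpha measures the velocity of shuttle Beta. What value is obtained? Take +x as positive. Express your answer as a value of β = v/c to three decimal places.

β_A = 0.772, β_B = -0.820.
Transform to A's frame with the inverse velocity-addition law: u' = (u − v)/(1 − uv/c²), taking u = β_B and v = β_A.
u' = (-0.820 − 0.772) / (1 − (0.772)(-0.820)) = -1.5920/1.6330 = -0.9749.

β = -0.975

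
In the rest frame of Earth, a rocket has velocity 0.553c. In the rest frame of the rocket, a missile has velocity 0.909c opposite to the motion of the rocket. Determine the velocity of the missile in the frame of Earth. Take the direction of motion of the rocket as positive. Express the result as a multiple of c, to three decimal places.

With v = 0.553 and u' = -0.909 (in units of c),
u = (u' + v)/(1 + u'v/c²):
u = (-0.909 + 0.553) / (1 + (-0.909)·0.553) = -0.3560/0.4973 = -0.7158

-0.716c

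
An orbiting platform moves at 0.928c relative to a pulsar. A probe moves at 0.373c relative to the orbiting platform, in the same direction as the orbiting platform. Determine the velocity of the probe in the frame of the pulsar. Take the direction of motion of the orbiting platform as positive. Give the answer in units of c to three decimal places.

With v = 0.928 and u' = 0.373 (in units of c),
u = (u' + v)/(1 + u'v/c²):
u = (0.373 + 0.928) / (1 + 0.373·0.928) = 1.3010/1.3461 = 0.9665

0.966c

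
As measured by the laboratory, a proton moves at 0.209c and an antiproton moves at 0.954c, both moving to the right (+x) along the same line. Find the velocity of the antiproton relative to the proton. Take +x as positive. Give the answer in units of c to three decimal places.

+0.931c

β_A = 0.209, β_B = 0.954.
Transform to A's frame with the inverse velocity-addition law: u' = (u − v)/(1 − uv/c²), taking u = β_B and v = β_A.
u' = (0.954 − 0.209) / (1 − (0.209)(0.954)) = 0.7450/0.8006 = 0.9305.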